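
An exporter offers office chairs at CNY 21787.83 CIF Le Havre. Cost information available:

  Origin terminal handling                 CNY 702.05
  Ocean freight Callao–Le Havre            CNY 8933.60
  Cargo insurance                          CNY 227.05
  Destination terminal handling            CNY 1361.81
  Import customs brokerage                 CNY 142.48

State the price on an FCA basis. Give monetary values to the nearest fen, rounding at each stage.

FCA price: CNY 11925.13

Not relevant to the conversion: destination terminal, brokerage — on the buyer under both terms; not part of either seller's price.
From CIF to FCA, the seller no longer bears: origin terminal, freight, insurance.
FCA price = 21787.83 − 702.05 − 8933.60 − 227.05 = 11925.13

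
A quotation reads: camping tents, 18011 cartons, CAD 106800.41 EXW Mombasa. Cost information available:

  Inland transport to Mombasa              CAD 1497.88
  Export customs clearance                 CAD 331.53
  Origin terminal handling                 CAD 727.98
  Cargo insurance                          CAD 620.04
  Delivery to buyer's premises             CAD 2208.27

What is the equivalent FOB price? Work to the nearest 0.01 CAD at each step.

Not relevant to the conversion: delivery, insurance — on the buyer under both terms; not part of either seller's price.
From EXW to FOB, the seller additionally bears: inland to port, export clearance, origin terminal.
FOB price = 106800.41 + 1497.88 + 331.53 + 727.98 = 109357.80

FOB price: CAD 109357.80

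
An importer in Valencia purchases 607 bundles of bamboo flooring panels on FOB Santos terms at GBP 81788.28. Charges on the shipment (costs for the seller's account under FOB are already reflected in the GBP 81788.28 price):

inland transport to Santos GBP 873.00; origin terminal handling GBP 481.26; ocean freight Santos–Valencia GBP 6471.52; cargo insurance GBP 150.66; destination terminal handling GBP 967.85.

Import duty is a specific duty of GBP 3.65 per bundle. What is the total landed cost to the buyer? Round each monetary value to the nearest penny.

FOB: the seller bears costs until goods are on board at the origin port; the buyer bears freight, insurance and all costs thereafter.
Already in the invoice (seller's account under FOB): inland to port, origin terminal — exclude.
CIF value = FOB price + freight + insurance = 81788.28 + 6471.52 + 150.66 = 88410.46
Import duty = 607 × 3.65 = 2215.55
Buyer bears: freight 6471.52 + insurance 150.66 + destination terminal 967.85 + duty 2215.55 = 9805.58
Landed cost = invoice 81788.28 + 9805.58 = 91593.86

Total landed cost: GBP 91593.86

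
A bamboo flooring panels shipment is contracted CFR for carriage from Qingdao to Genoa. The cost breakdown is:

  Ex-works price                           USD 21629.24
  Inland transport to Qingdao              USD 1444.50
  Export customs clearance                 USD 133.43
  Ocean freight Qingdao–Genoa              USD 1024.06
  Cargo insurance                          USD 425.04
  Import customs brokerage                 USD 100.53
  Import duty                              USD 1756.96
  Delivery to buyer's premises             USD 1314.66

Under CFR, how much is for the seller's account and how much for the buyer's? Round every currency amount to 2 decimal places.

Seller: USD 24231.23; buyer: USD 3597.19

CFR: the seller pays costs through ocean freight to the destination port, but not insurance.
Seller's account: goods 21629.24 + inland to port 1444.50 + export clearance 133.43 + freight 1024.06 = 24231.23
Buyer's account: insurance 425.04 + brokerage 100.53 + duty 1756.96 + delivery 1314.66 = 3597.19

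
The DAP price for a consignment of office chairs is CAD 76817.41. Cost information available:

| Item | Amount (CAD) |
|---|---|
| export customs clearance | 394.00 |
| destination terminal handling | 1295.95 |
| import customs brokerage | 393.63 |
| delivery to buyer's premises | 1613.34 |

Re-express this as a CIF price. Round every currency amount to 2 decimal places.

Not relevant to the conversion: export clearance — on the seller under both DAP and CIF; already in the DAP price and stays in the CIF price. brokerage — on the buyer under both terms; not part of either seller's price.
From DAP to CIF, the seller no longer bears: destination terminal, delivery.
CIF price = 76817.41 − 1295.95 − 1613.34 = 73908.12

CIF price: CAD 73908.12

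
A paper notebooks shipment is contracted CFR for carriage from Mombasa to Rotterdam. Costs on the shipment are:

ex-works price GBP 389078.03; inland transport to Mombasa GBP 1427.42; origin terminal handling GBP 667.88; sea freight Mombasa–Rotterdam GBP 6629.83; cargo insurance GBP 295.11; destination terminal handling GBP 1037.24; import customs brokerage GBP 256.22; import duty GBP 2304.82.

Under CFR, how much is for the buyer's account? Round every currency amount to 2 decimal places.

CFR: the seller pays costs through ocean freight to the destination port, but not insurance.
Seller's account: goods 389078.03 + inland to port 1427.42 + origin terminal 667.88 + freight 6629.83 = 397803.16
Buyer's account: insurance 295.11 + destination terminal 1037.24 + brokerage 256.22 + duty 2304.82 = 3893.39

Buyer's account: GBP 3893.39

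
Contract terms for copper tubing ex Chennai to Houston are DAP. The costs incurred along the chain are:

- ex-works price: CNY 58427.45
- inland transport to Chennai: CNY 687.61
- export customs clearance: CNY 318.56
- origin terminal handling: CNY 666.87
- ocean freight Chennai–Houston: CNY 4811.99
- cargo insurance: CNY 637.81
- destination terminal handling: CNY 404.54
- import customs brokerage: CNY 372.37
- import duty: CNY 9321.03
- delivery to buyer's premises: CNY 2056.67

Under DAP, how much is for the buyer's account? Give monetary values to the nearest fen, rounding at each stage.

Buyer's account: CNY 9693.40

DAP: the seller bears all costs to the named destination except import duty and clearance.
Seller's account: goods 58427.45 + inland to port 687.61 + export clearance 318.56 + origin terminal 666.87 + freight 4811.99 + insurance 637.81 + destination terminal 404.54 + delivery 2056.67 = 68011.50
Buyer's account: brokerage 372.37 + duty 9321.03 = 9693.40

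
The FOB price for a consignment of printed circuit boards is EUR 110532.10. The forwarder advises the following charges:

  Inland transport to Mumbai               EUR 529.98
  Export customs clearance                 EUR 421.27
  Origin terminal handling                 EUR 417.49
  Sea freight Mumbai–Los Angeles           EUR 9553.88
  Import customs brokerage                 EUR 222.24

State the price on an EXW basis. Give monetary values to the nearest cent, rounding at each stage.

Not relevant to the conversion: brokerage, freight — on the buyer under both terms; not part of either seller's price.
From FOB to EXW, the seller no longer bears: inland to port, export clearance, origin terminal.
EXW price = 110532.10 − 529.98 − 421.27 − 417.49 = 109163.36

EXW price: EUR 109163.36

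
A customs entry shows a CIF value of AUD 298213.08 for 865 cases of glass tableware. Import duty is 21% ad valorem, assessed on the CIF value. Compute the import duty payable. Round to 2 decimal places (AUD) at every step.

Import duty: AUD 62624.75

Import duty = 298213.08 × 21% = 62624.75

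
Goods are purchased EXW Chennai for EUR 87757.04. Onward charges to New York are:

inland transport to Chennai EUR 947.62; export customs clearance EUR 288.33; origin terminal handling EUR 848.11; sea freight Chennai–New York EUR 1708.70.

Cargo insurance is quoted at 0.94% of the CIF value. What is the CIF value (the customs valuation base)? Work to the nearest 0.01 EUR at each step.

CIF value: EUR 92418.53

Let C be the CIF value. C = EXW price + pre-shipment costs + freight + 0.94% × C
C − 0.94% × C = 87757.04 + 947.62 + 288.33 + 848.11 + 1708.70
0.9906 × C = 91549.80
C = 91549.80 / 0.9906 = 92418.53
Insurance premium = 0.94% × 92418.53 = 868.73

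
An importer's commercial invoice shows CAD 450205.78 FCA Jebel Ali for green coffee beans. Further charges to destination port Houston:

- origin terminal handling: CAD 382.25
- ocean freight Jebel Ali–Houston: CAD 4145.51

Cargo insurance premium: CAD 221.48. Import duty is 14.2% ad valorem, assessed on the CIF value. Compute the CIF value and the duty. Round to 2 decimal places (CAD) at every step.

CIF value: CAD 454955.02; import duty: CAD 64603.61

CIF = FCA price + pre-shipment costs + freight + insurance
CIF = 450205.78 + 382.25 + 4145.51 + 221.48 = 454955.02
Import duty = 454955.02 × 14.2% = 64603.61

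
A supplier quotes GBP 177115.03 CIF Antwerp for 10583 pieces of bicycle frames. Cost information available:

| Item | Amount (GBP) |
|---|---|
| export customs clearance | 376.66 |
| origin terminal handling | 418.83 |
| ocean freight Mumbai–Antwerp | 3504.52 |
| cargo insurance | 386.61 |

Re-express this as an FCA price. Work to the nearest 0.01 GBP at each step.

Not relevant to the conversion: export clearance — on the seller under both CIF and FCA; already in the CIF price and stays in the FCA price.
From CIF to FCA, the seller no longer bears: origin terminal, freight, insurance.
FCA price = 177115.03 − 418.83 − 3504.52 − 386.61 = 172805.07

FCA price: GBP 172805.07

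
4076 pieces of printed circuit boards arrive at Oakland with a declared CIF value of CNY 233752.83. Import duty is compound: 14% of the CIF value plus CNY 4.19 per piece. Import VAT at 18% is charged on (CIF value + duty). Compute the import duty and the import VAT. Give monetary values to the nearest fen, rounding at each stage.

Ad valorem component: 233752.83 × 14% = 32725.40
Specific component: 4076 × 4.19 = 17078.44
Import duty = 32725.40 + 17078.44 = 49803.84
VAT base = CIF + duty = 233752.83 + 49803.84 = 283556.67
Import VAT = 283556.67 × 18% = 51040.20

Import duty: CNY 49803.84; import VAT: CNY 51040.20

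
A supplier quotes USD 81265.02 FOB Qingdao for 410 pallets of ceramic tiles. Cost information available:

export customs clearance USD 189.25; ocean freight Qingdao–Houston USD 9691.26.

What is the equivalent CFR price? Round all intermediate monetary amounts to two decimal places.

Not relevant to the conversion: export clearance — on the seller under both FOB and CFR; already in the FOB price and stays in the CFR price.
From FOB to CFR, the seller additionally bears: freight.
CFR price = 81265.02 + 9691.26 = 90956.28

CFR price: USD 90956.28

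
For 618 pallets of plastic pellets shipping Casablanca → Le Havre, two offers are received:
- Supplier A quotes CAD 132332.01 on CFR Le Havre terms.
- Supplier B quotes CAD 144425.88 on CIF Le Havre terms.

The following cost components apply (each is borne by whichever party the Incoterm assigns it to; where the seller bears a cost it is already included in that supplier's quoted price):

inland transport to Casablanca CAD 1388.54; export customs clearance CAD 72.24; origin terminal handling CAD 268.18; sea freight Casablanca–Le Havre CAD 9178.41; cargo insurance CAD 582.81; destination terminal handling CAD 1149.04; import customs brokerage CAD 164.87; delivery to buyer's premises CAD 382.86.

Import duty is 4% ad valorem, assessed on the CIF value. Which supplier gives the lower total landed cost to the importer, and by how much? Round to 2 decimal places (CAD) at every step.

Supplier A is cheaper by CAD 11971.51

Supplier A (CFR):
CIF value = CFR price + insurance = 132332.01 + 582.81 = 132914.82
Import duty = 132914.82 × 4% = 5316.59
Buyer bears (A): 582.81 + 1149.04 + 164.87 + 382.86 = 2279.58
Landed cost (A) = invoice 132332.01 + 2279.58 + duty 5316.59 = 139928.18
Supplier B (CIF):
The CIF price already equals the CIF value: 144425.88
Import duty = 144425.88 × 4% = 5777.04
Buyer bears (B): 1149.04 + 164.87 + 382.86 = 1696.77
Landed cost (B) = invoice 144425.88 + 1696.77 + duty 5777.04 = 151899.69
Difference = |139928.18 − 151899.69| = 11971.51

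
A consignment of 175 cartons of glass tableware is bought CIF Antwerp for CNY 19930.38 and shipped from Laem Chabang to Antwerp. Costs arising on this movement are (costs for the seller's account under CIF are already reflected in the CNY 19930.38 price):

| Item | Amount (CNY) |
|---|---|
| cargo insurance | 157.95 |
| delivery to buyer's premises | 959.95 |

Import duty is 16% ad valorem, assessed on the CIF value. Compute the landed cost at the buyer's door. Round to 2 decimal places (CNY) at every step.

CIF: the seller pays costs through ocean freight and marine insurance to the destination port.
Already in the invoice (seller's account under CIF): insurance — exclude.
The CIF price already equals the CIF value: 19930.38
Import duty = 19930.38 × 16% = 3188.86
Buyer bears: delivery 959.95 + duty 3188.86 = 4148.81
Landed cost = invoice 19930.38 + 4148.81 = 24079.19

Total landed cost: CNY 24079.19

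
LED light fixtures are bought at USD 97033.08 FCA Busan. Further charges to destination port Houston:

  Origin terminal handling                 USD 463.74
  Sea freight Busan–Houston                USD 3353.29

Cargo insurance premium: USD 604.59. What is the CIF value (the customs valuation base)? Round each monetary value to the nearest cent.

CIF value: USD 101454.70

CIF = FCA price + pre-shipment costs + freight + insurance
CIF = 97033.08 + 463.74 + 3353.29 + 604.59 = 101454.70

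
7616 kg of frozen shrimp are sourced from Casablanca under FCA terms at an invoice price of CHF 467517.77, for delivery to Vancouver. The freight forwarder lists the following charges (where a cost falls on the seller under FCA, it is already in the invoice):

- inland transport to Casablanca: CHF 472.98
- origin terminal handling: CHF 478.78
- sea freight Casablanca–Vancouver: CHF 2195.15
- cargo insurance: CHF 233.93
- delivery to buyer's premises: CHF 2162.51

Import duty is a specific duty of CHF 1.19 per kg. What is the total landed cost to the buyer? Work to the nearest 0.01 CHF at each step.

Total landed cost: CHF 481651.18

FCA: the seller delivers export-cleared goods to the carrier; the buyer bears costs from that point.
Already in the invoice (seller's account under FCA): inland to port — exclude.
CIF value = FCA price + origin terminal + freight + insurance = 467517.77 + 478.78 + 2195.15 + 233.93 = 470425.63
Import duty = 7616 × 1.19 = 9063.04
Buyer bears: origin terminal 478.78 + freight 2195.15 + insurance 233.93 + delivery 2162.51 + duty 9063.04 = 14133.41
Landed cost = invoice 467517.77 + 14133.41 = 481651.18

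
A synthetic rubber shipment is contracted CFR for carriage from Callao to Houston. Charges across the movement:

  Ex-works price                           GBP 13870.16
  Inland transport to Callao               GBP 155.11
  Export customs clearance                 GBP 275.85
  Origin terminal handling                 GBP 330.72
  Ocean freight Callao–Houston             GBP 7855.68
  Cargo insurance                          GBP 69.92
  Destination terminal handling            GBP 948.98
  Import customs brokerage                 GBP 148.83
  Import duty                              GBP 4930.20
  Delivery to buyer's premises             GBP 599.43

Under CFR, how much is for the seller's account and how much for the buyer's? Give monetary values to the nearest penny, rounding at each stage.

CFR: the seller pays costs through ocean freight to the destination port, but not insurance.
Seller's account: goods 13870.16 + inland to port 155.11 + export clearance 275.85 + origin terminal 330.72 + freight 7855.68 = 22487.52
Buyer's account: insurance 69.92 + destination terminal 948.98 + brokerage 148.83 + duty 4930.20 + delivery 599.43 = 6697.36

Seller: GBP 22487.52; buyer: GBP 6697.36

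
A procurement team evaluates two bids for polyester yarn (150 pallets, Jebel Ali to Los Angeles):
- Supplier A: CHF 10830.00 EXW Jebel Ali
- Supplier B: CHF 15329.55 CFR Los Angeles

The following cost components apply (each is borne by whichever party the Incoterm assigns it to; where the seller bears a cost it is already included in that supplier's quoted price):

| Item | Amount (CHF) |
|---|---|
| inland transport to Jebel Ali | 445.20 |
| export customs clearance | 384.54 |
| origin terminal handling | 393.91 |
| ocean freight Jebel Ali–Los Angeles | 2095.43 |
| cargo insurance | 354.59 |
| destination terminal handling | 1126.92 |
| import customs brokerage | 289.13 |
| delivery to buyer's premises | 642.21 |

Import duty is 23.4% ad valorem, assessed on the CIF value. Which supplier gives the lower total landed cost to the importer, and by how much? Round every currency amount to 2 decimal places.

Supplier A is cheaper by CHF 1456.70

Supplier A (EXW):
CIF value = EXW price + inland to port + export clearance + origin terminal + freight + insurance = 10830.00 + 445.20 + 384.54 + 393.91 + 2095.43 + 354.59 = 14503.67
Import duty = 14503.67 × 23.4% = 3393.86
Buyer bears (A): 445.20 + 384.54 + 393.91 + 2095.43 + 354.59 + 1126.92 + 289.13 + 642.21 = 5731.93
Landed cost (A) = invoice 10830.00 + 5731.93 + duty 3393.86 = 19955.79
Supplier B (CFR):
CIF value = CFR price + insurance = 15329.55 + 354.59 = 15684.14
Import duty = 15684.14 × 23.4% = 3670.09
Buyer bears (B): 354.59 + 1126.92 + 289.13 + 642.21 = 2412.85
Landed cost (B) = invoice 15329.55 + 2412.85 + duty 3670.09 = 21412.49
Difference = |19955.79 − 21412.49| = 1456.70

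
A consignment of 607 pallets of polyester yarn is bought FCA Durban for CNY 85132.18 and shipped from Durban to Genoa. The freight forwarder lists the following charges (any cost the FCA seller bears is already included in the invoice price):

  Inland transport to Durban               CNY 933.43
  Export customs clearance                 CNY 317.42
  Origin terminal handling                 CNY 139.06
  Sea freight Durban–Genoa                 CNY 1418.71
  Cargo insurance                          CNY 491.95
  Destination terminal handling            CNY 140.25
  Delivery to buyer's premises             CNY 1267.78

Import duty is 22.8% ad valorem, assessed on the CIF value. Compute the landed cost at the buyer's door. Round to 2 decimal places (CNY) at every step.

FCA: the seller delivers export-cleared goods to the carrier; the buyer bears costs from that point.
Already in the invoice (seller's account under FCA): inland to port, export clearance — exclude.
CIF value = FCA price + origin terminal + freight + insurance = 85132.18 + 139.06 + 1418.71 + 491.95 = 87181.90
Import duty = 87181.90 × 22.8% = 19877.47
Buyer bears: origin terminal 139.06 + freight 1418.71 + insurance 491.95 + destination terminal 140.25 + delivery 1267.78 + duty 19877.47 = 23335.22
Landed cost = invoice 85132.18 + 23335.22 = 108467.40

Total landed cost: CNY 108467.40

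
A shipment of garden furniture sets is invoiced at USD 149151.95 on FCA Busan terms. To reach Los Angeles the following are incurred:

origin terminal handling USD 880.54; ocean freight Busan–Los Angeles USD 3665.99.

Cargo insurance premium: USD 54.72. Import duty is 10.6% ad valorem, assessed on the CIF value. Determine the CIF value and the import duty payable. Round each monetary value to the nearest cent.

CIF value: USD 153753.20; import duty: USD 16297.84

CIF = FCA price + pre-shipment costs + freight + insurance
CIF = 149151.95 + 880.54 + 3665.99 + 54.72 = 153753.20
Import duty = 153753.20 × 10.6% = 16297.84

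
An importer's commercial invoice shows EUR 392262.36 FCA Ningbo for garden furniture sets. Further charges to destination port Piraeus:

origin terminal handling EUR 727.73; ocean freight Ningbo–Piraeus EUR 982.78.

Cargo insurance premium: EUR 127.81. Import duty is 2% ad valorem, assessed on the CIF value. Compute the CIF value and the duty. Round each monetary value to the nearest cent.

CIF value: EUR 394100.68; import duty: EUR 7882.01

CIF = FCA price + pre-shipment costs + freight + insurance
CIF = 392262.36 + 727.73 + 982.78 + 127.81 = 394100.68
Import duty = 394100.68 × 2% = 7882.01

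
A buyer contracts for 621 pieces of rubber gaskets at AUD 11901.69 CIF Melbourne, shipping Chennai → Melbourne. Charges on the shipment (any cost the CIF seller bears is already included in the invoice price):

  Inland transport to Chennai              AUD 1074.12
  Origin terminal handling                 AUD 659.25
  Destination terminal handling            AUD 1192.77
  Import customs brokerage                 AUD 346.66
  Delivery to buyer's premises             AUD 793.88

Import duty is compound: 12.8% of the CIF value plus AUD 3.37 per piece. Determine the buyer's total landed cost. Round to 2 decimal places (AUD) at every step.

CIF: the seller pays costs through ocean freight and marine insurance to the destination port.
Already in the invoice (seller's account under CIF): inland to port, origin terminal — exclude.
The CIF price already equals the CIF value: 11901.69
Ad valorem component: 11901.69 × 12.8% = 1523.42
Specific component: 621 × 3.37 = 2092.77
Import duty = 1523.42 + 2092.77 = 3616.19
Buyer bears: destination terminal 1192.77 + brokerage 346.66 + delivery 793.88 + duty 3616.19 = 5949.50
Landed cost = invoice 11901.69 + 5949.50 = 17851.19

Total landed cost: AUD 17851.19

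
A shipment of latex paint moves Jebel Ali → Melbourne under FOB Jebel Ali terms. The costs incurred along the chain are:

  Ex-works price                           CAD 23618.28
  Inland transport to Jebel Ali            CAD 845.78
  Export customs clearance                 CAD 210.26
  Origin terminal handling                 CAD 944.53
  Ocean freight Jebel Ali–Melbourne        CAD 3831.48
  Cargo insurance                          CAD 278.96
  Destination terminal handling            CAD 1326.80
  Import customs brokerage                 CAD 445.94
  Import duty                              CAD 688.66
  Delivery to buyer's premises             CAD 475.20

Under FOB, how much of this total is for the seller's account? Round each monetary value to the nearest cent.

FOB: the seller bears costs until goods are on board at the origin port; the buyer bears freight, insurance and all costs thereafter.
Seller's account: goods 23618.28 + inland to port 845.78 + export clearance 210.26 + origin terminal 944.53 = 25618.85
Buyer's account: freight 3831.48 + insurance 278.96 + destination terminal 1326.80 + brokerage 445.94 + duty 688.66 + delivery 475.20 = 7047.04

Seller's account: CAD 25618.85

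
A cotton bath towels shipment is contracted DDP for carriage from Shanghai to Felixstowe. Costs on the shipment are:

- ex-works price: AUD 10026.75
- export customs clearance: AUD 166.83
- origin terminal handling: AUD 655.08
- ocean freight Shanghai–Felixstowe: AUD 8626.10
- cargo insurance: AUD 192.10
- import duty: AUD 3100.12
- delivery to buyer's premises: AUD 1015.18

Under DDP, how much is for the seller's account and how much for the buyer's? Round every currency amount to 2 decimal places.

Seller: AUD 23782.16; buyer: AUD 0.00

DDP: the seller bears all costs including import duty.
Seller's account: goods 10026.75 + export clearance 166.83 + origin terminal 655.08 + freight 8626.10 + insurance 192.10 + duty 3100.12 + delivery 1015.18 = 23782.16
Buyer's account: 0.00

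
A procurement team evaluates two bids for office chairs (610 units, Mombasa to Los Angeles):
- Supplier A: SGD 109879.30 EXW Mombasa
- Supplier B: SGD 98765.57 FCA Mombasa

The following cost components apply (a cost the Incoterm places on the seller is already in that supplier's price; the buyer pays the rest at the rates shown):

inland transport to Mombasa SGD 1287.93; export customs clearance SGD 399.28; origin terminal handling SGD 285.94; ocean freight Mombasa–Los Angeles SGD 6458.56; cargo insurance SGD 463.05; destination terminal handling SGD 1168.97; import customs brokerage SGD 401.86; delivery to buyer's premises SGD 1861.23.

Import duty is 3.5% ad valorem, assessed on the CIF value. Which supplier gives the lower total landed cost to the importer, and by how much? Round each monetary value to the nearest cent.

Supplier B is cheaper by SGD 13248.97

Supplier A (EXW):
CIF value = EXW price + inland to port + export clearance + origin terminal + freight + insurance = 109879.30 + 1287.93 + 399.28 + 285.94 + 6458.56 + 463.05 = 118774.06
Import duty = 118774.06 × 3.5% = 4157.09
Buyer bears (A): 1287.93 + 399.28 + 285.94 + 6458.56 + 463.05 + 1168.97 + 401.86 + 1861.23 = 12326.82
Landed cost (A) = invoice 109879.30 + 12326.82 + duty 4157.09 = 126363.21
Supplier B (FCA):
CIF value = FCA price + origin terminal + freight + insurance = 98765.57 + 285.94 + 6458.56 + 463.05 = 105973.12
Import duty = 105973.12 × 3.5% = 3709.06
Buyer bears (B): 285.94 + 6458.56 + 463.05 + 1168.97 + 401.86 + 1861.23 = 10639.61
Landed cost (B) = invoice 98765.57 + 10639.61 + duty 3709.06 = 113114.24
Difference = |126363.21 − 113114.24| = 13248.97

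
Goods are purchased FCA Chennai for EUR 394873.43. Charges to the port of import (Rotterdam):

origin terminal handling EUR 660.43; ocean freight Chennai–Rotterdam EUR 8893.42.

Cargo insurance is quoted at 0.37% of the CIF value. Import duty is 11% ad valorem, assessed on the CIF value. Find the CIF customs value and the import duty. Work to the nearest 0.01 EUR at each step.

Let C be the CIF value. C = FCA price + pre-shipment costs + freight + 0.37% × C
C − 0.37% × C = 394873.43 + 660.43 + 8893.42
0.9963 × C = 404427.28
C = 404427.28 / 0.9963 = 405929.22
Insurance premium = 0.37% × 405929.22 = 1501.94
Import duty = 405929.22 × 11% = 44652.21

CIF value: EUR 405929.22; import duty: EUR 44652.21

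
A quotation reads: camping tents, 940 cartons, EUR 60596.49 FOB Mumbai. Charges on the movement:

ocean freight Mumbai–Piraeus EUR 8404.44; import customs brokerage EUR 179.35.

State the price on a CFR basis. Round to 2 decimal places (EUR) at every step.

CFR price: EUR 69000.93

Not relevant to the conversion: brokerage — on the buyer under both terms; not part of either seller's price.
From FOB to CFR, the seller additionally bears: freight.
CFR price = 60596.49 + 8404.44 = 69000.93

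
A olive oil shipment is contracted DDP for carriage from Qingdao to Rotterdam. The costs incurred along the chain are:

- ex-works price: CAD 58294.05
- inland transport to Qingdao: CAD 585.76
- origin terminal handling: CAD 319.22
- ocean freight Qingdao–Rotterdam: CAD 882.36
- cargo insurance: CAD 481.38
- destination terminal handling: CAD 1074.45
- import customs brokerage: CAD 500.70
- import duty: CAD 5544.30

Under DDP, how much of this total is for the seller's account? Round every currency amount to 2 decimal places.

DDP: the seller bears all costs including import duty.
Seller's account: goods 58294.05 + inland to port 585.76 + origin terminal 319.22 + freight 882.36 + insurance 481.38 + destination terminal 1074.45 + brokerage 500.70 + duty 5544.30 = 67682.22
Buyer's account: 0.00

Seller's account: CAD 67682.22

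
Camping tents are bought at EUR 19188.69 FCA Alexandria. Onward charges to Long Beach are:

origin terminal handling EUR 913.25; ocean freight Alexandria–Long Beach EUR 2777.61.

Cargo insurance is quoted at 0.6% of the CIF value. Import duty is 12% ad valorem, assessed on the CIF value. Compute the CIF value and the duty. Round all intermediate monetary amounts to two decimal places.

CIF value: EUR 23017.66; import duty: EUR 2762.12

Let C be the CIF value. C = FCA price + pre-shipment costs + freight + 0.6% × C
C − 0.6% × C = 19188.69 + 913.25 + 2777.61
0.994 × C = 22879.55
C = 22879.55 / 0.994 = 23017.66
Insurance premium = 0.6% × 23017.66 = 138.11
Import duty = 23017.66 × 12% = 2762.12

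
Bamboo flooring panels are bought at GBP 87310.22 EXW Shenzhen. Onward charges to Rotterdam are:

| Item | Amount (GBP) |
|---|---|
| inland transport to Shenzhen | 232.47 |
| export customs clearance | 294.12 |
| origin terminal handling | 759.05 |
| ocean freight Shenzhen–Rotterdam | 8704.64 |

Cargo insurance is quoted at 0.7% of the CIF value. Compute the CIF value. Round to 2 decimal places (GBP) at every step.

Let C be the CIF value. C = EXW price + pre-shipment costs + freight + 0.7% × C
C − 0.7% × C = 87310.22 + 232.47 + 294.12 + 759.05 + 8704.64
0.993 × C = 97300.50
C = 97300.50 / 0.993 = 97986.40
Insurance premium = 0.7% × 97986.40 = 685.90

CIF value: GBP 97986.40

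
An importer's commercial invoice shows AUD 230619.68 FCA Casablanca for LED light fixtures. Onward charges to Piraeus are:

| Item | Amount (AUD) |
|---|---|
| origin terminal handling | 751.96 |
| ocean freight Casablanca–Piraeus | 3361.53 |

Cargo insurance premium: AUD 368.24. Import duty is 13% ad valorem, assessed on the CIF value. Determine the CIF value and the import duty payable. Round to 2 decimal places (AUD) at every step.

CIF = FCA price + pre-shipment costs + freight + insurance
CIF = 230619.68 + 751.96 + 3361.53 + 368.24 = 235101.41
Import duty = 235101.41 × 13% = 30563.18

CIF value: AUD 235101.41; import duty: AUD 30563.18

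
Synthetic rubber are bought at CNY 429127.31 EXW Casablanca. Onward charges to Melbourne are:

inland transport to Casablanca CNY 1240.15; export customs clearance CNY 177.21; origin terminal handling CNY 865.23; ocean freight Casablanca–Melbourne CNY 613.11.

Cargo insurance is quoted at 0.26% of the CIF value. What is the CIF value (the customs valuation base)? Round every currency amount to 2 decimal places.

CIF value: CNY 433149.20

Let C be the CIF value. C = EXW price + pre-shipment costs + freight + 0.26% × C
C − 0.26% × C = 429127.31 + 1240.15 + 177.21 + 865.23 + 613.11
0.9974 × C = 432023.01
C = 432023.01 / 0.9974 = 433149.20
Insurance premium = 0.26% × 433149.20 = 1126.19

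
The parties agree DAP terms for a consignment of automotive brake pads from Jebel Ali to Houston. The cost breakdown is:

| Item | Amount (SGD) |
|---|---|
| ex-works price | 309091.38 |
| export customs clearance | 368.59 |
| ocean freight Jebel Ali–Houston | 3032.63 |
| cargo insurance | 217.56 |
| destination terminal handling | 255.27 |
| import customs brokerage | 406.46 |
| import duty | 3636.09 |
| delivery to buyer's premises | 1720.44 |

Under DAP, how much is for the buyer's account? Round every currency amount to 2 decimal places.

Buyer's account: SGD 4042.55

DAP: the seller bears all costs to the named destination except import duty and clearance.
Seller's account: goods 309091.38 + export clearance 368.59 + freight 3032.63 + insurance 217.56 + destination terminal 255.27 + delivery 1720.44 = 314685.87
Buyer's account: brokerage 406.46 + duty 3636.09 = 4042.55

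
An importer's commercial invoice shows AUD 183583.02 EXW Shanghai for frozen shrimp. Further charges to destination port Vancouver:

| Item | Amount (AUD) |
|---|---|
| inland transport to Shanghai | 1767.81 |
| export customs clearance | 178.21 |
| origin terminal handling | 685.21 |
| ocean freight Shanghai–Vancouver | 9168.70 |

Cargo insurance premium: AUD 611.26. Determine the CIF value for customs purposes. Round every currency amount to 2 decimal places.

CIF value: AUD 195994.21

CIF = EXW price + pre-shipment costs + freight + insurance
CIF = 183583.02 + 1767.81 + 178.21 + 685.21 + 9168.70 + 611.26 = 195994.21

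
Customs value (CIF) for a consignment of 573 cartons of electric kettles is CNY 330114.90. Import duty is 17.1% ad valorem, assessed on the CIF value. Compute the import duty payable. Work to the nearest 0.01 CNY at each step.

Import duty: CNY 56449.65

Import duty = 330114.90 × 17.1% = 56449.65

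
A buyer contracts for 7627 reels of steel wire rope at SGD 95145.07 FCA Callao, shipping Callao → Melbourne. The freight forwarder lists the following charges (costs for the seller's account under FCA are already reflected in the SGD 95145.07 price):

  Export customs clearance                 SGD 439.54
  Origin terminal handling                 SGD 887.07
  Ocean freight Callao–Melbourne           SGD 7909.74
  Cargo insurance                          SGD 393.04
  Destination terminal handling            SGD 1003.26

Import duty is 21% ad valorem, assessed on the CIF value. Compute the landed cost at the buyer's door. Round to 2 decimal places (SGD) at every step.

FCA: the seller delivers export-cleared goods to the carrier; the buyer bears costs from that point.
Already in the invoice (seller's account under FCA): export clearance — exclude.
CIF value = FCA price + origin terminal + freight + insurance = 95145.07 + 887.07 + 7909.74 + 393.04 = 104334.92
Import duty = 104334.92 × 21% = 21910.33
Buyer bears: origin terminal 887.07 + freight 7909.74 + insurance 393.04 + destination terminal 1003.26 + duty 21910.33 = 32103.44
Landed cost = invoice 95145.07 + 32103.44 = 127248.51

Total landed cost: SGD 127248.51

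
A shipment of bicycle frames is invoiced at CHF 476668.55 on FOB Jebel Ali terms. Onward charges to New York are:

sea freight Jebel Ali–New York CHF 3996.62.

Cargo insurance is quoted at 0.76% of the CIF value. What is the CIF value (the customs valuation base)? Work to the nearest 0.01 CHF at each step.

Let C be the CIF value. C = FOB price + freight + 0.76% × C
C − 0.76% × C = 476668.55 + 3996.62
0.9924 × C = 480665.17
C = 480665.17 / 0.9924 = 484346.20
Insurance premium = 0.76% × 484346.20 = 3681.03

CIF value: CHF 484346.20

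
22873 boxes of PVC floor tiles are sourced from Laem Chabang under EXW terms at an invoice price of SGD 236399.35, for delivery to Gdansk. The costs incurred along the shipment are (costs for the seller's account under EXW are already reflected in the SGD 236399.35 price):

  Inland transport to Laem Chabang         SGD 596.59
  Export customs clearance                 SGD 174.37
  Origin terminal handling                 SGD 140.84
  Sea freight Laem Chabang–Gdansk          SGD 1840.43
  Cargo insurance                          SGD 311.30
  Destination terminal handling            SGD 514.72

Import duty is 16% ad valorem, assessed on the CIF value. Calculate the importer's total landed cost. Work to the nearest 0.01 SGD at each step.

EXW: the seller makes goods available at their premises; the buyer bears all onward costs.
CIF value = EXW price + inland to port + export clearance + origin terminal + freight + insurance = 236399.35 + 596.59 + 174.37 + 140.84 + 1840.43 + 311.30 = 239462.88
Import duty = 239462.88 × 16% = 38314.06
Buyer bears: inland to port 596.59 + export clearance 174.37 + origin terminal 140.84 + freight 1840.43 + insurance 311.30 + destination terminal 514.72 + duty 38314.06 = 41892.31
Landed cost = invoice 236399.35 + 41892.31 = 278291.66

Total landed cost: SGD 278291.66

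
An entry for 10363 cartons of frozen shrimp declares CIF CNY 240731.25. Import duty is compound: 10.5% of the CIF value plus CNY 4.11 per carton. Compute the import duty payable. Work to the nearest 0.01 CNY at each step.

Ad valorem component: 240731.25 × 10.5% = 25276.78
Specific component: 10363 × 4.11 = 42591.93
Import duty = 25276.78 + 42591.93 = 67868.71

Import duty: CNY 67868.71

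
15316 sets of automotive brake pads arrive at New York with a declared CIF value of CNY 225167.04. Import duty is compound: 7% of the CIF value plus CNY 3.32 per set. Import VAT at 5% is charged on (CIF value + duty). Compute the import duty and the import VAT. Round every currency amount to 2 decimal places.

Ad valorem component: 225167.04 × 7% = 15761.69
Specific component: 15316 × 3.32 = 50849.12
Import duty = 15761.69 + 50849.12 = 66610.81
VAT base = CIF + duty = 225167.04 + 66610.81 = 291777.85
Import VAT = 291777.85 × 5% = 14588.89

Import duty: CNY 66610.81; import VAT: CNY 14588.89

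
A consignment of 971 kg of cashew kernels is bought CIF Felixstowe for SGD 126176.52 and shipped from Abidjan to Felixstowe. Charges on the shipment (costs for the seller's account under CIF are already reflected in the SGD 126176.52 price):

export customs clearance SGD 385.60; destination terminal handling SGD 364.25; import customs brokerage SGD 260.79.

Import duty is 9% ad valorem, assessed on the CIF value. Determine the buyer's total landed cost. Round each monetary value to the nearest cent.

Total landed cost: SGD 138157.45

CIF: the seller pays costs through ocean freight and marine insurance to the destination port.
Already in the invoice (seller's account under CIF): export clearance — exclude.
The CIF price already equals the CIF value: 126176.52
Import duty = 126176.52 × 9% = 11355.89
Buyer bears: destination terminal 364.25 + brokerage 260.79 + duty 11355.89 = 11980.93
Landed cost = invoice 126176.52 + 11980.93 = 138157.45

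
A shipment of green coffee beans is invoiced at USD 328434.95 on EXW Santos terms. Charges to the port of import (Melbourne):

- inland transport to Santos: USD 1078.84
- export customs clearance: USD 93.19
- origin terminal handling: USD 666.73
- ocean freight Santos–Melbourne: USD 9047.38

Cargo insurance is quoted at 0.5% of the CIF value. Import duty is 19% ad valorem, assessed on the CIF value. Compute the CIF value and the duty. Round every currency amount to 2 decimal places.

CIF value: USD 341026.22; import duty: USD 64794.98

Let C be the CIF value. C = EXW price + pre-shipment costs + freight + 0.5% × C
C − 0.5% × C = 328434.95 + 1078.84 + 93.19 + 666.73 + 9047.38
0.995 × C = 339321.09
C = 339321.09 / 0.995 = 341026.22
Insurance premium = 0.5% × 341026.22 = 1705.13
Import duty = 341026.22 × 19% = 64794.98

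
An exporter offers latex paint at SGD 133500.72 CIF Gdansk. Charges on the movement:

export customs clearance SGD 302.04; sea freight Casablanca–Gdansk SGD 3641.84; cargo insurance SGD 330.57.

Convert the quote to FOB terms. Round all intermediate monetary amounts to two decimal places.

Not relevant to the conversion: export clearance — on the seller under both CIF and FOB; already in the CIF price and stays in the FOB price.
From CIF to FOB, the seller no longer bears: freight, insurance.
FOB price = 133500.72 − 3641.84 − 330.57 = 129528.31

FOB price: SGD 129528.31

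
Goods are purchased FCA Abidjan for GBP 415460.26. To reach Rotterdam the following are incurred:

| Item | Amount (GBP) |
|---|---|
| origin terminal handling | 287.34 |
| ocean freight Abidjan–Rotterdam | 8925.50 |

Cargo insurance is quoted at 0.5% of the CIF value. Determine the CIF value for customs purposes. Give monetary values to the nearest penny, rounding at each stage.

CIF value: GBP 426807.14

Let C be the CIF value. C = FCA price + pre-shipment costs + freight + 0.5% × C
C − 0.5% × C = 415460.26 + 287.34 + 8925.50
0.995 × C = 424673.10
C = 424673.10 / 0.995 = 426807.14
Insurance premium = 0.5% × 426807.14 = 2134.04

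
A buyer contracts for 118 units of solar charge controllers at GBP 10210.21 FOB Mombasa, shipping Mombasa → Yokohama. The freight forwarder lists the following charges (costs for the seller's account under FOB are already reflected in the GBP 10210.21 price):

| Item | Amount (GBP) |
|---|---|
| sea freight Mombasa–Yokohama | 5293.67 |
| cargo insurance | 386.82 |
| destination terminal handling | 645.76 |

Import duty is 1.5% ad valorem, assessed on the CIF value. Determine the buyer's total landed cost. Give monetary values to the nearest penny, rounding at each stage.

Total landed cost: GBP 16774.82

FOB: the seller bears costs until goods are on board at the origin port; the buyer bears freight, insurance and all costs thereafter.
CIF value = FOB price + freight + insurance = 10210.21 + 5293.67 + 386.82 = 15890.70
Import duty = 15890.70 × 1.5% = 238.36
Buyer bears: freight 5293.67 + insurance 386.82 + destination terminal 645.76 + duty 238.36 = 6564.61
Landed cost = invoice 10210.21 + 6564.61 = 16774.82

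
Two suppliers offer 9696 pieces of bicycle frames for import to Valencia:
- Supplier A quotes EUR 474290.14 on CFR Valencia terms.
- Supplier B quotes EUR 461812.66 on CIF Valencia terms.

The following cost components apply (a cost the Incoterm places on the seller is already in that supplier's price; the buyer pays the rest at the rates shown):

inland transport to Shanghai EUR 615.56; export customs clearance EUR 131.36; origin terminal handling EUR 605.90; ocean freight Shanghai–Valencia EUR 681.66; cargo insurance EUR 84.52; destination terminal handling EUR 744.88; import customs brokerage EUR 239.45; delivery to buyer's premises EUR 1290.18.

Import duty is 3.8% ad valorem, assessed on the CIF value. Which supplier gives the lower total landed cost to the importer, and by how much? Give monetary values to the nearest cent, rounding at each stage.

Supplier A (CFR):
CIF value = CFR price + insurance = 474290.14 + 84.52 = 474374.66
Import duty = 474374.66 × 3.8% = 18026.24
Buyer bears (A): 84.52 + 744.88 + 239.45 + 1290.18 = 2359.03
Landed cost (A) = invoice 474290.14 + 2359.03 + duty 18026.24 = 494675.41
Supplier B (CIF):
The CIF price already equals the CIF value: 461812.66
Import duty = 461812.66 × 3.8% = 17548.88
Buyer bears (B): 744.88 + 239.45 + 1290.18 = 2274.51
Landed cost (B) = invoice 461812.66 + 2274.51 + duty 17548.88 = 481636.05
Difference = |494675.41 − 481636.05| = 13039.36

Supplier B is cheaper by EUR 13039.36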